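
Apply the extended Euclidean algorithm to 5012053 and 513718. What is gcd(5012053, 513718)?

1

Repeated division:
5012053 = 9×513718 + 388591
513718 = 1×388591 + 125127
388591 = 3×125127 + 13210
125127 = 9×13210 + 6237
13210 = 2×6237 + 736
6237 = 8×736 + 349
736 = 2×349 + 38
349 = 9×38 + 7
38 = 5×7 + 3
7 = 2×3 + 1
3 = 3×1 + 0
gcd(5012053, 513718) = 1.
Back-substituting:
1 = 7 − 2·3
1 = −2·38 + 11·7
1 = 11·349 − 101·38
1 = −101·736 + 213·349
1 = 213·6237 − 1805·736
1 = −1805·13210 + 3823·6237
1 = 3823·125127 − 36212·13210
1 = −36212·388591 + 112459·125127
1 = 112459·513718 − 148671·388591
1 = −148671·5012053 + 1450498·513718
So 1 = (-148671)·5012053 + (1450498)·513718.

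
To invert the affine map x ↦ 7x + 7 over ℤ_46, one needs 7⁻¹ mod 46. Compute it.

33

gcd(46, 7) by repeated division:
46 = 6·7 + 4
7 = 1·4 + 3
4 = 1·3 + 1
3 = 3·1 + 0
gcd = 1, so the inverse exists. Back-substitute:
1 = 4 − 3
1 = −7 + 2·4
1 = 2·46 − 13·7
So 7·(-13) ≡ 1 (mod 46), and -13 ≡ 33 (mod 46).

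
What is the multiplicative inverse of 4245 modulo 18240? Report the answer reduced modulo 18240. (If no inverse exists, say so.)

no inverse exists

Compute gcd(4245, 18240):
18240 = 4×4245 + 1260
4245 = 3×1260 + 465
1260 = 2×465 + 330
465 = 1×330 + 135
330 = 2×135 + 60
135 = 2×60 + 15
60 = 4×15 + 0
gcd(4245, 18240) = 15 ≠ 1, so 4245 has no multiplicative inverse modulo 18240.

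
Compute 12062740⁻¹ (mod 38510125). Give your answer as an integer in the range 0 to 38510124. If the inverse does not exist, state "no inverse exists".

no inverse exists

Euclidean algorithm on 38510125, 12062740:
38510125 = 3*12062740 + 2321905
12062740 = 5*2321905 + 453215
2321905 = 5*453215 + 55830
453215 = 8*55830 + 6575
55830 = 8*6575 + 3230
6575 = 2*3230 + 115
3230 = 28*115 + 10
115 = 11*10 + 5
10 = 2*5 + 0
gcd(12062740, 38510125) = 5 ≠ 1, so 12062740 has no multiplicative inverse modulo 38510125.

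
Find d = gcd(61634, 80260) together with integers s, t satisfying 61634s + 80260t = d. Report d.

Apply Euclid's algorithm to 80260 and 61634:
80260 = 1×61634 + 18626
61634 = 3×18626 + 5756
18626 = 3×5756 + 1358
5756 = 4×1358 + 324
1358 = 4×324 + 62
324 = 5×62 + 14
62 = 4×14 + 6
14 = 2×6 + 2
6 = 3×2 + 0
gcd(61634, 80260) = 2.
Express as a combination:
2 = 14 − 2·6
2 = −2·62 + 9·14
2 = 9·324 − 47·62
2 = −47·1358 + 197·324
2 = 197·5756 − 835·1358
2 = −835·18626 + 2702·5756
2 = 2702·61634 − 8941·18626
2 = −8941·80260 + 11643·61634
So 2 = (-8941)·80260 + (11643)·61634.

2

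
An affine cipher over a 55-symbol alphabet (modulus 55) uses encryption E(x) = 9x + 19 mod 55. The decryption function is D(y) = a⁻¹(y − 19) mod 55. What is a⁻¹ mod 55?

49

gcd(55, 9) by repeated division:
55 = 6×9 + 1
9 = 9×1 + 0
The gcd is 1. Working backward:
1 = 55 − 6·9
Thus 9·(-6) ≡ 1 (mod 55); reducing, -6 mod 55 = 49.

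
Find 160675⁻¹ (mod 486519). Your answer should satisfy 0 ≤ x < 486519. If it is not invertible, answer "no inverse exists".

Apply the Euclidean algorithm to 486519 and 160675:
486519 = 3*160675 + 4494
160675 = 35*4494 + 3385
4494 = 1*3385 + 1109
3385 = 3*1109 + 58
1109 = 19*58 + 7
58 = 8*7 + 2
7 = 3*2 + 1
2 = 2*1 + 0
gcd = 1, so the inverse exists. Back-substitute:
1 = 7 − 3·2
1 = −3·58 + 25·7
1 = 25·1109 − 478·58
1 = −478·3385 + 1459·1109
1 = 1459·4494 − 1937·3385
1 = −1937·160675 + 69254·4494
1 = 69254·486519 − 209699·160675
Thus 160675·(-209699) ≡ 1 (mod 486519); reducing, -209699 mod 486519 = 276820.

276820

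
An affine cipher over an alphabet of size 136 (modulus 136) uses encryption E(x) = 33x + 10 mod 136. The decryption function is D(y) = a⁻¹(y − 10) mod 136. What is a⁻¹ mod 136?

33

Apply the Euclidean algorithm to 136 and 33:
136 = 4*33 + 4
33 = 8*4 + 1
4 = 4*1 + 0
gcd = 1, so the inverse exists. Back-substitute:
1 = 33 − 8·4
1 = −8·136 + 33·33
So 33·33 ≡ 1 (mod 136).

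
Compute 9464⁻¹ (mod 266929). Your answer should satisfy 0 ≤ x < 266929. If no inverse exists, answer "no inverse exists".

no inverse exists

Compute gcd(9464, 266929):
266929 = 28·9464 + 1937
9464 = 4·1937 + 1716
1937 = 1·1716 + 221
1716 = 7·221 + 169
221 = 1·169 + 52
169 = 3·52 + 13
52 = 4·13 + 0
gcd(9464, 266929) = 13 ≠ 1, so 9464 has no multiplicative inverse modulo 266929.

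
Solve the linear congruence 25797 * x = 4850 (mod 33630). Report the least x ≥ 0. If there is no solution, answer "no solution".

no solution

gcd(25797, 33630):
33630 = 1*25797 + 7833
25797 = 3*7833 + 2298
7833 = 3*2298 + 939
2298 = 2*939 + 420
939 = 2*420 + 99
420 = 4*99 + 24
99 = 4*24 + 3
24 = 8*3 + 0
gcd = 3, but 3 ∤ 4850, so the congruence has no solution.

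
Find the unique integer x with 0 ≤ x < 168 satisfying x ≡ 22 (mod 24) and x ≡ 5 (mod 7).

166

Write x = 22 + 24·k. Then 24·k ≡ 5 − 22 ≡ 4 (mod 7).
Need 24⁻¹ mod 7. Extended Euclid on (7, 3):
7 = 2×3 + 1
3 = 3×1 + 0
Back-substitute:
1 = 7 − 2·3
24⁻¹ ≡ 5 (mod 7), so k ≡ 5·4 ≡ 6 (mod 7).
x = 22 + 24·6 = 166.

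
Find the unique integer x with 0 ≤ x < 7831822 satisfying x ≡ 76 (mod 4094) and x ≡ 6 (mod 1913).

4499382

Write x = 76 + 4094·k. Then 4094·k ≡ 6 − 76 ≡ 1843 (mod 1913).
Need 4094⁻¹ mod 1913. Extended Euclid on (1913, 268):
1913 = 7×268 + 37
268 = 7×37 + 9
37 = 4×9 + 1
9 = 9×1 + 0
Back-substitute:
1 = 37 − 4·9
1 = −4·268 + 29·37
1 = 29·1913 − 207·268
4094⁻¹ ≡ 1706 (mod 1913), so k ≡ 1706·1843 ≡ 1099 (mod 1913).
x = 76 + 4094·1099 = 4499382.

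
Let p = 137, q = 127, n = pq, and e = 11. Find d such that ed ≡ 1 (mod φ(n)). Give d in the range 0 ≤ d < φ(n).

9347

φ(n) = (p−1)(q−1) = 136·126 = 17136.
Need d with 11·d ≡ 1 (mod 17136). Apply the extended Euclidean algorithm:
17136 = 1557×11 + 9
11 = 1×9 + 2
9 = 4×2 + 1
2 = 2×1 + 0
Back-substitute:
1 = 9 − 4·2
1 = −4·11 + 5·9
1 = 5·17136 − 7789·11
So 11·(-7789) ≡ 1 (mod 17136), hence d ≡ -7789 ≡ 9347 (mod 17136).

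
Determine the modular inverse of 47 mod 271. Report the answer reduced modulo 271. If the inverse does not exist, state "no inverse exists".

173

gcd(271, 47) by repeated division:
271 = 5×47 + 36
47 = 1×36 + 11
36 = 3×11 + 3
11 = 3×3 + 2
3 = 1×2 + 1
2 = 2×1 + 0
The gcd is 1. Working backward:
1 = 3 − 2
1 = −11 + 4·3
1 = 4·36 − 13·11
1 = −13·47 + 17·36
1 = 17·271 − 98·47
Thus 47·(-98) ≡ 1 (mod 271); reducing, -98 mod 271 = 173.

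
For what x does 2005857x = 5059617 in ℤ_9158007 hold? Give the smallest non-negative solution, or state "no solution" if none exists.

First find gcd(2005857, 9158007):
9158007 = 4·2005857 + 1134579
2005857 = 1·1134579 + 871278
1134579 = 1·871278 + 263301
871278 = 3·263301 + 81375
263301 = 3·81375 + 19176
81375 = 4·19176 + 4671
19176 = 4·4671 + 492
4671 = 9·492 + 243
492 = 2·243 + 6
243 = 40·6 + 3
6 = 2·3 + 0
gcd = 3 and 3 | 5059617, so solutions exist. Divide through by 3: 668619x ≡ 1686539 (mod 3052669).
Now find 668619⁻¹ mod 3052669:
3052669 = 4×668619 + 378193
668619 = 1×378193 + 290426
378193 = 1×290426 + 87767
290426 = 3×87767 + 27125
87767 = 3×27125 + 6392
27125 = 4×6392 + 1557
6392 = 4×1557 + 164
1557 = 9×164 + 81
164 = 2×81 + 2
81 = 40×2 + 1
2 = 2×1 + 0
Back-substitute:
1 = 81 − 40·2
1 = −40·164 + 81·81
1 = 81·1557 − 769·164
1 = −769·6392 + 3157·1557
1 = 3157·27125 − 13397·6392
1 = −13397·87767 + 43348·27125
1 = 43348·290426 − 143441·87767
1 = −143441·378193 + 186789·290426
1 = 186789·668619 − 330230·378193
1 = −330230·3052669 + 1507709·668619
So 668619⁻¹ ≡ 1507709 (mod 3052669).
Then x ≡ 1507709·1686539 ≡ 858200 (mod 3052669); the smallest non-negative solution is x = 858200.

858200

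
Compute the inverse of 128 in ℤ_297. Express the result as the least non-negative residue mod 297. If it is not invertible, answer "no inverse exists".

Extended Euclidean algorithm:
297 = 2·128 + 41
128 = 3·41 + 5
41 = 8·5 + 1
5 = 5·1 + 0
gcd = 1, so the inverse exists. Back-substitute:
1 = 41 − 8·5
1 = −8·128 + 25·41
1 = 25·297 − 58·128
So 128·(-58) ≡ 1 (mod 297), and -58 ≡ 239 (mod 297).

239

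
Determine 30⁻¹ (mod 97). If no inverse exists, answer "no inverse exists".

Apply the Euclidean algorithm to 97 and 30:
97 = 3×30 + 7
30 = 4×7 + 2
7 = 3×2 + 1
2 = 2×1 + 0
gcd = 1, so the inverse exists. Back-substitute:
1 = 7 − 3·2
1 = −3·30 + 13·7
1 = 13·97 − 42·30
Thus 30·(-42) ≡ 1 (mod 97); reducing, -42 mod 97 = 55.

55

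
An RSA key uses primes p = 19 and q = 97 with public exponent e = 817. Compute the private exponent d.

1489

φ(n) = (p−1)(q−1) = 18·96 = 1728.
Need d with 817·d ≡ 1 (mod 1728). Apply the extended Euclidean algorithm:
1728 = 2×817 + 94
817 = 8×94 + 65
94 = 1×65 + 29
65 = 2×29 + 7
29 = 4×7 + 1
7 = 7×1 + 0
Back-substitute:
1 = 29 − 4·7
1 = −4·65 + 9·29
1 = 9·94 − 13·65
1 = −13·817 + 113·94
1 = 113·1728 − 239·817
So 817·(-239) ≡ 1 (mod 1728), hence d ≡ -239 ≡ 1489 (mod 1728).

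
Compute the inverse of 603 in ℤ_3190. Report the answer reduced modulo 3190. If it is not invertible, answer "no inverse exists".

Run Euclid on (3190, 603):
3190 = 5·603 + 175
603 = 3·175 + 78
175 = 2·78 + 19
78 = 4·19 + 2
19 = 9·2 + 1
2 = 2·1 + 0
The gcd is 1. Working backward:
1 = 19 − 9·2
1 = −9·78 + 37·19
1 = 37·175 − 83·78
1 = −83·603 + 286·175
1 = 286·3190 − 1513·603
Hence 603⁻¹ ≡ -1513 ≡ 1677 (mod 3190).

1677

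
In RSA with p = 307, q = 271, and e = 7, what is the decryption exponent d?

11803

φ(n) = (p−1)(q−1) = 306·270 = 82620.
Need d with 7·d ≡ 1 (mod 82620). Apply the extended Euclidean algorithm:
82620 = 11802×7 + 6
7 = 1×6 + 1
6 = 6×1 + 0
Back-substitute:
1 = 7 − 6
1 = −82620 + 11803·7
So 7·11803 ≡ 1 (mod 82620), hence d = 11803.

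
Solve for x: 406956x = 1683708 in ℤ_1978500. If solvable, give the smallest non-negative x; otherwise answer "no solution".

First find gcd(406956, 1978500):
1978500 = 4×406956 + 350676
406956 = 1×350676 + 56280
350676 = 6×56280 + 12996
56280 = 4×12996 + 4296
12996 = 3×4296 + 108
4296 = 39×108 + 84
108 = 1×84 + 24
84 = 3×24 + 12
24 = 2×12 + 0
gcd = 12 and 12 | 1683708, so solutions exist. Divide through by 12: 33913x ≡ 140309 (mod 164875).
Now find 33913⁻¹ mod 164875:
164875 = 4×33913 + 29223
33913 = 1×29223 + 4690
29223 = 6×4690 + 1083
4690 = 4×1083 + 358
1083 = 3×358 + 9
358 = 39×9 + 7
9 = 1×7 + 2
7 = 3×2 + 1
2 = 2×1 + 0
Back-substitute:
1 = 7 − 3·2
1 = −3·9 + 4·7
1 = 4·358 − 159·9
1 = −159·1083 + 481·358
1 = 481·4690 − 2083·1083
1 = −2083·29223 + 12979·4690
1 = 12979·33913 − 15062·29223
1 = −15062·164875 + 73227·33913
So 33913⁻¹ ≡ 73227 (mod 164875).
Then x ≡ 73227·140309 ≡ 56643 (mod 164875); the smallest non-negative solution is x = 56643.

56643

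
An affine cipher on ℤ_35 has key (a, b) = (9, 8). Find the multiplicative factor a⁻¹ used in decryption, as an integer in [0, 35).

4

Run Euclid on (35, 9):
35 = 3·9 + 8
9 = 1·8 + 1
8 = 8·1 + 0
Since gcd(9, 35) = 1, back-substitute to write 1 as a combination:
1 = 9 − 8
1 = −35 + 4·9
So 9·4 ≡ 1 (mod 35).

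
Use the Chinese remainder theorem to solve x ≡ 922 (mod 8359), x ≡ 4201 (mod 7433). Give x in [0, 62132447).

1171182

Write x = 922 + 8359·k. Then 8359·k ≡ 4201 − 922 ≡ 3279 (mod 7433).
Need 8359⁻¹ mod 7433. Extended Euclid on (7433, 926):
7433 = 8*926 + 25
926 = 37*25 + 1
25 = 25*1 + 0
Back-substitute:
1 = 926 − 37·25
1 = −37·7433 + 297·926
8359⁻¹ ≡ 297 (mod 7433), so k ≡ 297·3279 ≡ 140 (mod 7433).
x = 922 + 8359·140 = 1171182.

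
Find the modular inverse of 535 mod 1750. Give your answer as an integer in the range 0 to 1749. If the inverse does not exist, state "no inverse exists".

no inverse exists

Euclidean algorithm on 1750, 535:
1750 = 3×535 + 145
535 = 3×145 + 100
145 = 1×100 + 45
100 = 2×45 + 10
45 = 4×10 + 5
10 = 2×5 + 0
Since gcd = 5 > 1, 535 is not a unit mod 1750.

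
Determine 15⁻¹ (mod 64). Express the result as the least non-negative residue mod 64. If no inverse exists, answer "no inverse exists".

Run Euclid on (64, 15):
64 = 4×15 + 4
15 = 3×4 + 3
4 = 1×3 + 1
3 = 3×1 + 0
Since gcd(15, 64) = 1, back-substitute to write 1 as a combination:
1 = 4 − 3
1 = −15 + 4·4
1 = 4·64 − 17·15
So 15·(-17) ≡ 1 (mod 64), and -17 ≡ 47 (mod 64).

47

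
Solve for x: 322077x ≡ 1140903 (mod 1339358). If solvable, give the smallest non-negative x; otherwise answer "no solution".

917889

First find gcd(322077, 1339358):
1339358 = 4*322077 + 51050
322077 = 6*51050 + 15777
51050 = 3*15777 + 3719
15777 = 4*3719 + 901
3719 = 4*901 + 115
901 = 7*115 + 96
115 = 1*96 + 19
96 = 5*19 + 1
19 = 19*1 + 0
gcd = 1, so a unique solution mod 1339358 exists.
Back-substitute for the Bézout coefficients:
1 = 96 − 5·19
1 = −5·115 + 6·96
1 = 6·901 − 47·115
1 = −47·3719 + 194·901
1 = 194·15777 − 823·3719
1 = −823·51050 + 2663·15777
1 = 2663·322077 − 16801·51050
1 = −16801·1339358 + 69867·322077
So 322077·(69867) ≡ 1 (mod 1339358), giving 322077⁻¹ ≡ 69867.
x ≡ 322077⁻¹·1140903 ≡ 69867·1140903 ≡ 917889 (mod 1339358).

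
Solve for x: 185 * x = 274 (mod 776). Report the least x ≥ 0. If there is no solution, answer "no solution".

First find gcd(185, 776):
776 = 4*185 + 36
185 = 5*36 + 5
36 = 7*5 + 1
5 = 5*1 + 0
gcd = 1, so a unique solution mod 776 exists.
Back-substitute for the Bézout coefficients:
1 = 36 − 7·5
1 = −7·185 + 36·36
1 = 36·776 − 151·185
So 185·(-151) ≡ 1 (mod 776), giving 185⁻¹ ≡ 625.
x ≡ 185⁻¹·274 ≡ 625·274 ≡ 530 (mod 776).

530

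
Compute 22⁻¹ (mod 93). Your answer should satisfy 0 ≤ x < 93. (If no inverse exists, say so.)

gcd(93, 22) by repeated division:
93 = 4·22 + 5
22 = 4·5 + 2
5 = 2·2 + 1
2 = 2·1 + 0
Since gcd(22, 93) = 1, back-substitute to write 1 as a combination:
1 = 5 − 2·2
1 = −2·22 + 9·5
1 = 9·93 − 38·22
Hence 22⁻¹ ≡ -38 ≡ 55 (mod 93).

55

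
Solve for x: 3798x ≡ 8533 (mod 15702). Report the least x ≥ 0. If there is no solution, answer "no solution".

no solution

gcd(3798, 15702):
15702 = 4×3798 + 510
3798 = 7×510 + 228
510 = 2×228 + 54
228 = 4×54 + 12
54 = 4×12 + 6
12 = 2×6 + 0
gcd = 6, but 6 ∤ 8533, so the congruence has no solution.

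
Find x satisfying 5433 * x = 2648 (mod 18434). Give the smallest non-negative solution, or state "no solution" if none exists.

First find gcd(5433, 18434):
18434 = 3*5433 + 2135
5433 = 2*2135 + 1163
2135 = 1*1163 + 972
1163 = 1*972 + 191
972 = 5*191 + 17
191 = 11*17 + 4
17 = 4*4 + 1
4 = 4*1 + 0
gcd = 1, so a unique solution mod 18434 exists.
Back-substitute for the Bézout coefficients:
1 = 17 − 4·4
1 = −4·191 + 45·17
1 = 45·972 − 229·191
1 = −229·1163 + 274·972
1 = 274·2135 − 503·1163
1 = −503·5433 + 1280·2135
1 = 1280·18434 − 4343·5433
So 5433·(-4343) ≡ 1 (mod 18434), giving 5433⁻¹ ≡ 14091.
x ≡ 5433⁻¹·2648 ≡ 14091·2648 ≡ 2552 (mod 18434).

2552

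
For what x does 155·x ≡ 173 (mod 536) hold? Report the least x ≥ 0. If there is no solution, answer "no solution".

423

First find gcd(155, 536):
536 = 3*155 + 71
155 = 2*71 + 13
71 = 5*13 + 6
13 = 2*6 + 1
6 = 6*1 + 0
gcd = 1, so a unique solution mod 536 exists.
Back-substitute for the Bézout coefficients:
1 = 13 − 2·6
1 = −2·71 + 11·13
1 = 11·155 − 24·71
1 = −24·536 + 83·155
So 155·(83) ≡ 1 (mod 536), giving 155⁻¹ ≡ 83.
x ≡ 155⁻¹·173 ≡ 83·173 ≡ 423 (mod 536).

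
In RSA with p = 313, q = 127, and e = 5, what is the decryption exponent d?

φ(n) = (p−1)(q−1) = 312·126 = 39312.
Need d with 5·d ≡ 1 (mod 39312). Apply the extended Euclidean algorithm:
39312 = 7862*5 + 2
5 = 2*2 + 1
2 = 2*1 + 0
Back-substitute:
1 = 5 − 2·2
1 = −2·39312 + 15725·5
So 5·15725 ≡ 1 (mod 39312), hence d = 15725.

15725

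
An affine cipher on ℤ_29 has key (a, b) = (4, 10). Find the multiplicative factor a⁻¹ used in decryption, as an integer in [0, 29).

22

gcd(29, 4) by repeated division:
29 = 7×4 + 1
4 = 4×1 + 0
The gcd is 1. Working backward:
1 = 29 − 7·4
So 4·(-7) ≡ 1 (mod 29), and -7 ≡ 22 (mod 29).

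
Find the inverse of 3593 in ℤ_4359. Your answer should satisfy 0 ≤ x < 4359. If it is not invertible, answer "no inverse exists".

3329

Run Euclid on (4359, 3593):
4359 = 1·3593 + 766
3593 = 4·766 + 529
766 = 1·529 + 237
529 = 2·237 + 55
237 = 4·55 + 17
55 = 3·17 + 4
17 = 4·4 + 1
4 = 4·1 + 0
The gcd is 1. Working backward:
1 = 17 − 4·4
1 = −4·55 + 13·17
1 = 13·237 − 56·55
1 = −56·529 + 125·237
1 = 125·766 − 181·529
1 = −181·3593 + 849·766
1 = 849·4359 − 1030·3593
Thus 3593·(-1030) ≡ 1 (mod 4359); reducing, -1030 mod 4359 = 3329.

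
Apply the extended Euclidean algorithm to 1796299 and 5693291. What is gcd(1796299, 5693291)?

Apply Euclid's algorithm to 5693291 and 1796299:
5693291 = 3*1796299 + 304394
1796299 = 5*304394 + 274329
304394 = 1*274329 + 30065
274329 = 9*30065 + 3744
30065 = 8*3744 + 113
3744 = 33*113 + 15
113 = 7*15 + 8
15 = 1*8 + 7
8 = 1*7 + 1
7 = 7*1 + 0
gcd(1796299, 5693291) = 1.
Express as a combination:
1 = 8 − 7
1 = −15 + 2·8
1 = 2·113 − 15·15
1 = −15·3744 + 497·113
1 = 497·30065 − 3991·3744
1 = −3991·274329 + 36416·30065
1 = 36416·304394 − 40407·274329
1 = −40407·1796299 + 238451·304394
1 = 238451·5693291 − 755760·1796299
So 1 = (238451)·5693291 + (-755760)·1796299.

1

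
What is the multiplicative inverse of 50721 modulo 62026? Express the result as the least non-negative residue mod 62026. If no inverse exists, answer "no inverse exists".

50153

Apply the Euclidean algorithm to 62026 and 50721:
62026 = 1×50721 + 11305
50721 = 4×11305 + 5501
11305 = 2×5501 + 303
5501 = 18×303 + 47
303 = 6×47 + 21
47 = 2×21 + 5
21 = 4×5 + 1
5 = 5×1 + 0
The gcd is 1. Working backward:
1 = 21 − 4·5
1 = −4·47 + 9·21
1 = 9·303 − 58·47
1 = −58·5501 + 1053·303
1 = 1053·11305 − 2164·5501
1 = −2164·50721 + 9709·11305
1 = 9709·62026 − 11873·50721
Thus 50721·(-11873) ≡ 1 (mod 62026); reducing, -11873 mod 62026 = 50153.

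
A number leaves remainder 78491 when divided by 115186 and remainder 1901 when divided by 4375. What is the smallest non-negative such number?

Write x = 78491 + 115186·k. Then 115186·k ≡ 1901 − 78491 ≡ 2160 (mod 4375).
Need 115186⁻¹ mod 4375. Extended Euclid on (4375, 1436):
4375 = 3*1436 + 67
1436 = 21*67 + 29
67 = 2*29 + 9
29 = 3*9 + 2
9 = 4*2 + 1
2 = 2*1 + 0
Back-substitute:
1 = 9 − 4·2
1 = −4·29 + 13·9
1 = 13·67 − 30·29
1 = −30·1436 + 643·67
1 = 643·4375 − 1959·1436
115186⁻¹ ≡ 2416 (mod 4375), so k ≡ 2416·2160 ≡ 3560 (mod 4375).
x = 78491 + 115186·3560 = 410140651.

410140651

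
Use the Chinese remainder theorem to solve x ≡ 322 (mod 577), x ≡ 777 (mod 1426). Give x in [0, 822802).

164767

Write x = 322 + 577·k. Then 577·k ≡ 777 − 322 ≡ 455 (mod 1426).
Need 577⁻¹ mod 1426. Extended Euclid on (1426, 577):
1426 = 2·577 + 272
577 = 2·272 + 33
272 = 8·33 + 8
33 = 4·8 + 1
8 = 8·1 + 0
Back-substitute:
1 = 33 − 4·8
1 = −4·272 + 33·33
1 = 33·577 − 70·272
1 = −70·1426 + 173·577
577⁻¹ ≡ 173 (mod 1426), so k ≡ 173·455 ≡ 285 (mod 1426).
x = 322 + 577·285 = 164767.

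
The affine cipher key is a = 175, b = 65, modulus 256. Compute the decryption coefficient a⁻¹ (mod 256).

Extended Euclidean algorithm:
256 = 1×175 + 81
175 = 2×81 + 13
81 = 6×13 + 3
13 = 4×3 + 1
3 = 3×1 + 0
Since gcd(175, 256) = 1, back-substitute to write 1 as a combination:
1 = 13 − 4·3
1 = −4·81 + 25·13
1 = 25·175 − 54·81
1 = −54·256 + 79·175
So 175·79 ≡ 1 (mod 256).

79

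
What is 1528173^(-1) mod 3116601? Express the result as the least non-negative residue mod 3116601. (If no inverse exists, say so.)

Euclidean algorithm on 3116601, 1528173:
3116601 = 2*1528173 + 60255
1528173 = 25*60255 + 21798
60255 = 2*21798 + 16659
21798 = 1*16659 + 5139
16659 = 3*5139 + 1242
5139 = 4*1242 + 171
1242 = 7*171 + 45
171 = 3*45 + 36
45 = 1*36 + 9
36 = 4*9 + 0
Since gcd = 9 > 1, 1528173 is not a unit mod 3116601.

no inverse exists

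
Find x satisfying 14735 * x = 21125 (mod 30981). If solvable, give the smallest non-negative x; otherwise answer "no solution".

19471

First find gcd(14735, 30981):
30981 = 2·14735 + 1511
14735 = 9·1511 + 1136
1511 = 1·1136 + 375
1136 = 3·375 + 11
375 = 34·11 + 1
11 = 11·1 + 0
gcd = 1, so a unique solution mod 30981 exists.
Back-substitute for the Bézout coefficients:
1 = 375 − 34·11
1 = −34·1136 + 103·375
1 = 103·1511 − 137·1136
1 = −137·14735 + 1336·1511
1 = 1336·30981 − 2809·14735
So 14735·(-2809) ≡ 1 (mod 30981), giving 14735⁻¹ ≡ 28172.
x ≡ 14735⁻¹·21125 ≡ 28172·21125 ≡ 19471 (mod 30981).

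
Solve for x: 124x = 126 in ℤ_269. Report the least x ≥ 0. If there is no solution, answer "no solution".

First find gcd(124, 269):
269 = 2·124 + 21
124 = 5·21 + 19
21 = 1·19 + 2
19 = 9·2 + 1
2 = 2·1 + 0
gcd = 1, so a unique solution mod 269 exists.
Back-substitute for the Bézout coefficients:
1 = 19 − 9·2
1 = −9·21 + 10·19
1 = 10·124 − 59·21
1 = −59·269 + 128·124
So 124·(128) ≡ 1 (mod 269), giving 124⁻¹ ≡ 128.
x ≡ 124⁻¹·126 ≡ 128·126 ≡ 257 (mod 269).

257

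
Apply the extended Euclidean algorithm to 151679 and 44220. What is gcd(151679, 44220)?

11

Repeated division:
151679 = 3·44220 + 19019
44220 = 2·19019 + 6182
19019 = 3·6182 + 473
6182 = 13·473 + 33
473 = 14·33 + 11
33 = 3·11 + 0
gcd(151679, 44220) = 11.
Working backward:
11 = 473 − 14·33
11 = −14·6182 + 183·473
11 = 183·19019 − 563·6182
11 = −563·44220 + 1309·19019
11 = 1309·151679 − 4490·44220
So 11 = (1309)·151679 + (-4490)·44220.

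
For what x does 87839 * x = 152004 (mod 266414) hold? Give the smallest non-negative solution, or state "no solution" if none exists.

First find gcd(87839, 266414):
266414 = 3*87839 + 2897
87839 = 30*2897 + 929
2897 = 3*929 + 110
929 = 8*110 + 49
110 = 2*49 + 12
49 = 4*12 + 1
12 = 12*1 + 0
gcd = 1, so a unique solution mod 266414 exists.
Back-substitute for the Bézout coefficients:
1 = 49 − 4·12
1 = −4·110 + 9·49
1 = 9·929 − 76·110
1 = −76·2897 + 237·929
1 = 237·87839 − 7186·2897
1 = −7186·266414 + 21795·87839
So 87839·(21795) ≡ 1 (mod 266414), giving 87839⁻¹ ≡ 21795.
x ≡ 87839⁻¹·152004 ≡ 21795·152004 ≡ 69090 (mod 266414).

69090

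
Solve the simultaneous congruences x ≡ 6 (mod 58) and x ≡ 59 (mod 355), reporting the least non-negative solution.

Write x = 6 + 58·k. Then 58·k ≡ 59 − 6 ≡ 53 (mod 355).
Need 58⁻¹ mod 355. Extended Euclid on (355, 58):
355 = 6×58 + 7
58 = 8×7 + 2
7 = 3×2 + 1
2 = 2×1 + 0
Back-substitute:
1 = 7 − 3·2
1 = −3·58 + 25·7
1 = 25·355 − 153·58
58⁻¹ ≡ 202 (mod 355), so k ≡ 202·53 ≡ 56 (mod 355).
x = 6 + 58·56 = 3254.

3254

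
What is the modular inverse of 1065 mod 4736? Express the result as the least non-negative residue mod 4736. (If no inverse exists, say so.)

Apply the Euclidean algorithm to 4736 and 1065:
4736 = 4×1065 + 476
1065 = 2×476 + 113
476 = 4×113 + 24
113 = 4×24 + 17
24 = 1×17 + 7
17 = 2×7 + 3
7 = 2×3 + 1
3 = 3×1 + 0
Since gcd(1065, 4736) = 1, back-substitute to write 1 as a combination:
1 = 7 − 2·3
1 = −2·17 + 5·7
1 = 5·24 − 7·17
1 = −7·113 + 33·24
1 = 33·476 − 139·113
1 = −139·1065 + 311·476
1 = 311·4736 − 1383·1065
Thus 1065·(-1383) ≡ 1 (mod 4736); reducing, -1383 mod 4736 = 3353.

3353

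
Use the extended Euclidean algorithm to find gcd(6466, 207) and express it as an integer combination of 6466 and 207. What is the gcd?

1

Euclidean algorithm:
6466 = 31×207 + 49
207 = 4×49 + 11
49 = 4×11 + 5
11 = 2×5 + 1
5 = 5×1 + 0
gcd(6466, 207) = 1.
Express as a combination:
1 = 11 − 2·5
1 = −2·49 + 9·11
1 = 9·207 − 38·49
1 = −38·6466 + 1187·207
So 1 = (-38)·6466 + (1187)·207.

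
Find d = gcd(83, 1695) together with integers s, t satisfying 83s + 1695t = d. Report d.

1

Apply Euclid's algorithm to 1695 and 83:
1695 = 20×83 + 35
83 = 2×35 + 13
35 = 2×13 + 9
13 = 1×9 + 4
9 = 2×4 + 1
4 = 4×1 + 0
gcd(83, 1695) = 1.
Back-substituting:
1 = 9 − 2·4
1 = −2·13 + 3·9
1 = 3·35 − 8·13
1 = −8·83 + 19·35
1 = 19·1695 − 388·83
So 1 = (19)·1695 + (-388)·83.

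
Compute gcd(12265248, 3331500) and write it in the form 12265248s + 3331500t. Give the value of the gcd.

Repeated division:
12265248 = 3*3331500 + 2270748
3331500 = 1*2270748 + 1060752
2270748 = 2*1060752 + 149244
1060752 = 7*149244 + 16044
149244 = 9*16044 + 4848
16044 = 3*4848 + 1500
4848 = 3*1500 + 348
1500 = 4*348 + 108
348 = 3*108 + 24
108 = 4*24 + 12
24 = 2*12 + 0
gcd(12265248, 3331500) = 12.
Express as a combination:
12 = 108 − 4·24
12 = −4·348 + 13·108
12 = 13·1500 − 56·348
12 = −56·4848 + 181·1500
12 = 181·16044 − 599·4848
12 = −599·149244 + 5572·16044
12 = 5572·1060752 − 39603·149244
12 = −39603·2270748 + 84778·1060752
12 = 84778·3331500 − 124381·2270748
12 = −124381·12265248 + 457921·3331500
So 12 = (-124381)·12265248 + (457921)·3331500.

12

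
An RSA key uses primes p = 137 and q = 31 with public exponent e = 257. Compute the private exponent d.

φ(n) = (p−1)(q−1) = 136·30 = 4080.
Need d with 257·d ≡ 1 (mod 4080). Apply the extended Euclidean algorithm:
4080 = 15·257 + 225
257 = 1·225 + 32
225 = 7·32 + 1
32 = 32·1 + 0
Back-substitute:
1 = 225 − 7·32
1 = −7·257 + 8·225
1 = 8·4080 − 127·257
So 257·(-127) ≡ 1 (mod 4080), hence d ≡ -127 ≡ 3953 (mod 4080).

3953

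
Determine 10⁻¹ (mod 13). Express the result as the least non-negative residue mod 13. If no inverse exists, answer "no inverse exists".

Extended Euclidean algorithm:
13 = 1×10 + 3
10 = 3×3 + 1
3 = 3×1 + 0
Since gcd(10, 13) = 1, back-substitute to write 1 as a combination:
1 = 10 − 3·3
1 = −3·13 + 4·10
So 10·4 ≡ 1 (mod 13).

4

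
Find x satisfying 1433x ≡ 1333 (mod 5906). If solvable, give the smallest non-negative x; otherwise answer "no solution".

1361

First find gcd(1433, 5906):
5906 = 4×1433 + 174
1433 = 8×174 + 41
174 = 4×41 + 10
41 = 4×10 + 1
10 = 10×1 + 0
gcd = 1, so a unique solution mod 5906 exists.
Back-substitute for the Bézout coefficients:
1 = 41 − 4·10
1 = −4·174 + 17·41
1 = 17·1433 − 140·174
1 = −140·5906 + 577·1433
So 1433·(577) ≡ 1 (mod 5906), giving 1433⁻¹ ≡ 577.
x ≡ 1433⁻¹·1333 ≡ 577·1333 ≡ 1361 (mod 5906).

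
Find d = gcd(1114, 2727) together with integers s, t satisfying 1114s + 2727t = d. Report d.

Euclidean algorithm:
2727 = 2×1114 + 499
1114 = 2×499 + 116
499 = 4×116 + 35
116 = 3×35 + 11
35 = 3×11 + 2
11 = 5×2 + 1
2 = 2×1 + 0
gcd(1114, 2727) = 1.
Back-substituting:
1 = 11 − 5·2
1 = −5·35 + 16·11
1 = 16·116 − 53·35
1 = −53·499 + 228·116
1 = 228·1114 − 509·499
1 = −509·2727 + 1246·1114
So 1 = (-509)·2727 + (1246)·1114.

1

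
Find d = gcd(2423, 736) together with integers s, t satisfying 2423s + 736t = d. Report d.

Repeated division:
2423 = 3·736 + 215
736 = 3·215 + 91
215 = 2·91 + 33
91 = 2·33 + 25
33 = 1·25 + 8
25 = 3·8 + 1
8 = 8·1 + 0
gcd(2423, 736) = 1.
Express as a combination:
1 = 25 − 3·8
1 = −3·33 + 4·25
1 = 4·91 − 11·33
1 = −11·215 + 26·91
1 = 26·736 − 89·215
1 = −89·2423 + 293·736
So 1 = (-89)·2423 + (293)·736.

1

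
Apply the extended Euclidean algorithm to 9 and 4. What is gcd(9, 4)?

1

Repeated division:
9 = 2·4 + 1
4 = 4·1 + 0
gcd(9, 4) = 1.
Working backward:
1 = 9 − 2·4
So 1 = (1)·9 + (-2)·4.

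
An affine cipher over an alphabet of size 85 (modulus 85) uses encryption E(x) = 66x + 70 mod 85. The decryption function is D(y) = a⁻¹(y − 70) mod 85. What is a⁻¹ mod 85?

76

gcd(85, 66) by repeated division:
85 = 1·66 + 19
66 = 3·19 + 9
19 = 2·9 + 1
9 = 9·1 + 0
Since gcd(66, 85) = 1, back-substitute to write 1 as a combination:
1 = 19 − 2·9
1 = −2·66 + 7·19
1 = 7·85 − 9·66
Thus 66·(-9) ≡ 1 (mod 85); reducing, -9 mod 85 = 76.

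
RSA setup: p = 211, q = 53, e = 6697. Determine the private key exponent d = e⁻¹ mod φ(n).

φ(n) = (p−1)(q−1) = 210·52 = 10920.
Need d with 6697·d ≡ 1 (mod 10920). Apply the extended Euclidean algorithm:
10920 = 1·6697 + 4223
6697 = 1·4223 + 2474
4223 = 1·2474 + 1749
2474 = 1·1749 + 725
1749 = 2·725 + 299
725 = 2·299 + 127
299 = 2·127 + 45
127 = 2·45 + 37
45 = 1·37 + 8
37 = 4·8 + 5
8 = 1·5 + 3
5 = 1·3 + 2
3 = 1·2 + 1
2 = 2·1 + 0
Back-substitute:
1 = 3 − 2
1 = −5 + 2·3
1 = 2·8 − 3·5
1 = −3·37 + 14·8
1 = 14·45 − 17·37
1 = −17·127 + 48·45
1 = 48·299 − 113·127
1 = −113·725 + 274·299
1 = 274·1749 − 661·725
1 = −661·2474 + 935·1749
1 = 935·4223 − 1596·2474
1 = −1596·6697 + 2531·4223
1 = 2531·10920 − 4127·6697
So 6697·(-4127) ≡ 1 (mod 10920), hence d ≡ -4127 ≡ 6793 (mod 10920).

6793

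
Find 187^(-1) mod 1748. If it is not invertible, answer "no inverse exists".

Run Euclid on (1748, 187):
1748 = 9×187 + 65
187 = 2×65 + 57
65 = 1×57 + 8
57 = 7×8 + 1
8 = 8×1 + 0
The gcd is 1. Working backward:
1 = 57 − 7·8
1 = −7·65 + 8·57
1 = 8·187 − 23·65
1 = −23·1748 + 215·187
So 187·215 ≡ 1 (mod 1748).

215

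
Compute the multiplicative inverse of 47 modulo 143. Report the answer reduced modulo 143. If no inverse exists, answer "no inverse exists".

Apply the Euclidean algorithm to 143 and 47:
143 = 3×47 + 2
47 = 23×2 + 1
2 = 2×1 + 0
gcd = 1, so the inverse exists. Back-substitute:
1 = 47 − 23·2
1 = −23·143 + 70·47
So 47·70 ≡ 1 (mod 143).

70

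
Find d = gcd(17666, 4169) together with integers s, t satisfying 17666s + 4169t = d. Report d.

Apply Euclid's algorithm to 17666 and 4169:
17666 = 4*4169 + 990
4169 = 4*990 + 209
990 = 4*209 + 154
209 = 1*154 + 55
154 = 2*55 + 44
55 = 1*44 + 11
44 = 4*11 + 0
gcd(17666, 4169) = 11.
Back-substituting:
11 = 55 − 44
11 = −154 + 3·55
11 = 3·209 − 4·154
11 = −4·990 + 19·209
11 = 19·4169 − 80·990
11 = −80·17666 + 339·4169
So 11 = (-80)·17666 + (339)·4169.

11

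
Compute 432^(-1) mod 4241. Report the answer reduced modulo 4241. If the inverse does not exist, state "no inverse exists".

1718

Apply the Euclidean algorithm to 4241 and 432:
4241 = 9·432 + 353
432 = 1·353 + 79
353 = 4·79 + 37
79 = 2·37 + 5
37 = 7·5 + 2
5 = 2·2 + 1
2 = 2·1 + 0
Since gcd(432, 4241) = 1, back-substitute to write 1 as a combination:
1 = 5 − 2·2
1 = −2·37 + 15·5
1 = 15·79 − 32·37
1 = −32·353 + 143·79
1 = 143·432 − 175·353
1 = −175·4241 + 1718·432
So 432·1718 ≡ 1 (mod 4241).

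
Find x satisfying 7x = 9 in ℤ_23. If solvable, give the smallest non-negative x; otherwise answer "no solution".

21

First find gcd(7, 23):
23 = 3·7 + 2
7 = 3·2 + 1
2 = 2·1 + 0
gcd = 1, so a unique solution mod 23 exists.
Back-substitute for the Bézout coefficients:
1 = 7 − 3·2
1 = −3·23 + 10·7
So 7·(10) ≡ 1 (mod 23), giving 7⁻¹ ≡ 10.
x ≡ 7⁻¹·9 ≡ 10·9 ≡ 21 (mod 23).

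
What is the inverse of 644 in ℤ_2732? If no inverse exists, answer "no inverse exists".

Euclidean algorithm on 2732, 644:
2732 = 4·644 + 156
644 = 4·156 + 20
156 = 7·20 + 16
20 = 1·16 + 4
16 = 4·4 + 0
Since gcd = 4 > 1, 644 is not a unit mod 2732.

no inverse exists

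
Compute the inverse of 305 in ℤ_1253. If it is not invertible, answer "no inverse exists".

1101

gcd(1253, 305) by repeated division:
1253 = 4*305 + 33
305 = 9*33 + 8
33 = 4*8 + 1
8 = 8*1 + 0
The gcd is 1. Working backward:
1 = 33 − 4·8
1 = −4·305 + 37·33
1 = 37·1253 − 152·305
Hence 305⁻¹ ≡ -152 ≡ 1101 (mod 1253).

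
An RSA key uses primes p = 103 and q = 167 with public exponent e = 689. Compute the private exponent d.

φ(n) = (p−1)(q−1) = 102·166 = 16932.
Need d with 689·d ≡ 1 (mod 16932). Apply the extended Euclidean algorithm:
16932 = 24*689 + 396
689 = 1*396 + 293
396 = 1*293 + 103
293 = 2*103 + 87
103 = 1*87 + 16
87 = 5*16 + 7
16 = 2*7 + 2
7 = 3*2 + 1
2 = 2*1 + 0
Back-substitute:
1 = 7 − 3·2
1 = −3·16 + 7·7
1 = 7·87 − 38·16
1 = −38·103 + 45·87
1 = 45·293 − 128·103
1 = −128·396 + 173·293
1 = 173·689 − 301·396
1 = −301·16932 + 7397·689
So 689·7397 ≡ 1 (mod 16932), hence d = 7397.

7397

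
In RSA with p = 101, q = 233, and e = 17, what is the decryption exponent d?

9553

φ(n) = (p−1)(q−1) = 100·232 = 23200.
Need d with 17·d ≡ 1 (mod 23200). Apply the extended Euclidean algorithm:
23200 = 1364×17 + 12
17 = 1×12 + 5
12 = 2×5 + 2
5 = 2×2 + 1
2 = 2×1 + 0
Back-substitute:
1 = 5 − 2·2
1 = −2·12 + 5·5
1 = 5·17 − 7·12
1 = −7·23200 + 9553·17
So 17·9553 ≡ 1 (mod 23200), hence d = 9553.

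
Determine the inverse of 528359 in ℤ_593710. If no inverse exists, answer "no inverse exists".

no inverse exists

Euclidean algorithm on 593710, 528359:
593710 = 1*528359 + 65351
528359 = 8*65351 + 5551
65351 = 11*5551 + 4290
5551 = 1*4290 + 1261
4290 = 3*1261 + 507
1261 = 2*507 + 247
507 = 2*247 + 13
247 = 19*13 + 0
Since gcd = 13 > 1, 528359 is not a unit mod 593710.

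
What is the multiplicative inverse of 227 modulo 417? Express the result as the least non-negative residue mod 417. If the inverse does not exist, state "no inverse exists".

248

Extended Euclidean algorithm:
417 = 1*227 + 190
227 = 1*190 + 37
190 = 5*37 + 5
37 = 7*5 + 2
5 = 2*2 + 1
2 = 2*1 + 0
Since gcd(227, 417) = 1, back-substitute to write 1 as a combination:
1 = 5 − 2·2
1 = −2·37 + 15·5
1 = 15·190 − 77·37
1 = −77·227 + 92·190
1 = 92·417 − 169·227
Hence 227⁻¹ ≡ -169 ≡ 248 (mod 417).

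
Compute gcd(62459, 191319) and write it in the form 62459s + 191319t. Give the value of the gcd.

Euclidean algorithm:
191319 = 3·62459 + 3942
62459 = 15·3942 + 3329
3942 = 1·3329 + 613
3329 = 5·613 + 264
613 = 2·264 + 85
264 = 3·85 + 9
85 = 9·9 + 4
9 = 2·4 + 1
4 = 4·1 + 0
gcd(62459, 191319) = 1.
Back-substituting:
1 = 9 − 2·4
1 = −2·85 + 19·9
1 = 19·264 − 59·85
1 = −59·613 + 137·264
1 = 137·3329 − 744·613
1 = −744·3942 + 881·3329
1 = 881·62459 − 13959·3942
1 = −13959·191319 + 42758·62459
So 1 = (-13959)·191319 + (42758)·62459.

1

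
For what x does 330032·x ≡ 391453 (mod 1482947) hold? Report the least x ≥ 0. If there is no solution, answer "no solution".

1446287

First find gcd(330032, 1482947):
1482947 = 4×330032 + 162819
330032 = 2×162819 + 4394
162819 = 37×4394 + 241
4394 = 18×241 + 56
241 = 4×56 + 17
56 = 3×17 + 5
17 = 3×5 + 2
5 = 2×2 + 1
2 = 2×1 + 0
gcd = 1, so a unique solution mod 1482947 exists.
Back-substitute for the Bézout coefficients:
1 = 5 − 2·2
1 = −2·17 + 7·5
1 = 7·56 − 23·17
1 = −23·241 + 99·56
1 = 99·4394 − 1805·241
1 = −1805·162819 + 66884·4394
1 = 66884·330032 − 135573·162819
1 = −135573·1482947 + 609176·330032
So 330032·(609176) ≡ 1 (mod 1482947), giving 330032⁻¹ ≡ 609176.
x ≡ 330032⁻¹·391453 ≡ 609176·391453 ≡ 1446287 (mod 1482947).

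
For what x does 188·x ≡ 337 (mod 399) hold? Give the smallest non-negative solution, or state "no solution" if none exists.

First find gcd(188, 399):
399 = 2·188 + 23
188 = 8·23 + 4
23 = 5·4 + 3
4 = 1·3 + 1
3 = 3·1 + 0
gcd = 1, so a unique solution mod 399 exists.
Back-substitute for the Bézout coefficients:
1 = 4 − 3
1 = −23 + 6·4
1 = 6·188 − 49·23
1 = −49·399 + 104·188
So 188·(104) ≡ 1 (mod 399), giving 188⁻¹ ≡ 104.
x ≡ 188⁻¹·337 ≡ 104·337 ≡ 335 (mod 399).

335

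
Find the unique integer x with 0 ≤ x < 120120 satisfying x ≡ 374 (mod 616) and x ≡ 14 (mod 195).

28094

Write x = 374 + 616·k. Then 616·k ≡ 14 − 374 ≡ 30 (mod 195).
Need 616⁻¹ mod 195. Extended Euclid on (195, 31):
195 = 6·31 + 9
31 = 3·9 + 4
9 = 2·4 + 1
4 = 4·1 + 0
Back-substitute:
1 = 9 − 2·4
1 = −2·31 + 7·9
1 = 7·195 − 44·31
616⁻¹ ≡ 151 (mod 195), so k ≡ 151·30 ≡ 45 (mod 195).
x = 374 + 616·45 = 28094.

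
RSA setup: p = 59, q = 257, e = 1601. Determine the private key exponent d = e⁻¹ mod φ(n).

φ(n) = (p−1)(q−1) = 58·256 = 14848.
Need d with 1601·d ≡ 1 (mod 14848). Apply the extended Euclidean algorithm:
14848 = 9*1601 + 439
1601 = 3*439 + 284
439 = 1*284 + 155
284 = 1*155 + 129
155 = 1*129 + 26
129 = 4*26 + 25
26 = 1*25 + 1
25 = 25*1 + 0
Back-substitute:
1 = 26 − 25
1 = −129 + 5·26
1 = 5·155 − 6·129
1 = −6·284 + 11·155
1 = 11·439 − 17·284
1 = −17·1601 + 62·439
1 = 62·14848 − 575·1601
So 1601·(-575) ≡ 1 (mod 14848), hence d ≡ -575 ≡ 14273 (mod 14848).

14273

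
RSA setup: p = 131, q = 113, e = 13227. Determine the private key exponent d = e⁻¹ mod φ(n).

φ(n) = (p−1)(q−1) = 130·112 = 14560.
Need d with 13227·d ≡ 1 (mod 14560). Apply the extended Euclidean algorithm:
14560 = 1×13227 + 1333
13227 = 9×1333 + 1230
1333 = 1×1230 + 103
1230 = 11×103 + 97
103 = 1×97 + 6
97 = 16×6 + 1
6 = 6×1 + 0
Back-substitute:
1 = 97 − 16·6
1 = −16·103 + 17·97
1 = 17·1230 − 203·103
1 = −203·1333 + 220·1230
1 = 220·13227 − 2183·1333
1 = −2183·14560 + 2403·13227
So 13227·2403 ≡ 1 (mod 14560), hence d = 2403.

2403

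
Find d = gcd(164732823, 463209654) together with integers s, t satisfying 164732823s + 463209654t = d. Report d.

Euclidean algorithm:
463209654 = 2·164732823 + 133744008
164732823 = 1·133744008 + 30988815
133744008 = 4·30988815 + 9788748
30988815 = 3·9788748 + 1622571
9788748 = 6·1622571 + 53322
1622571 = 30·53322 + 22911
53322 = 2·22911 + 7500
22911 = 3·7500 + 411
7500 = 18·411 + 102
411 = 4·102 + 3
102 = 34·3 + 0
gcd(164732823, 463209654) = 3.
Express as a combination:
3 = 411 − 4·102
3 = −4·7500 + 73·411
3 = 73·22911 − 223·7500
3 = −223·53322 + 519·22911
3 = 519·1622571 − 15793·53322
3 = −15793·9788748 + 95277·1622571
3 = 95277·30988815 − 301624·9788748
3 = −301624·133744008 + 1301773·30988815
3 = 1301773·164732823 − 1603397·133744008
3 = −1603397·463209654 + 4508567·164732823
So 3 = (-1603397)·463209654 + (4508567)·164732823.

3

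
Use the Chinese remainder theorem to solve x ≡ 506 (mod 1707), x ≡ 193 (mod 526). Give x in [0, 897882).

Write x = 506 + 1707·k. Then 1707·k ≡ 193 − 506 ≡ 213 (mod 526).
Need 1707⁻¹ mod 526. Extended Euclid on (526, 129):
526 = 4*129 + 10
129 = 12*10 + 9
10 = 1*9 + 1
9 = 9*1 + 0
Back-substitute:
1 = 10 − 9
1 = −129 + 13·10
1 = 13·526 − 53·129
1707⁻¹ ≡ 473 (mod 526), so k ≡ 473·213 ≡ 283 (mod 526).
x = 506 + 1707·283 = 483587.

483587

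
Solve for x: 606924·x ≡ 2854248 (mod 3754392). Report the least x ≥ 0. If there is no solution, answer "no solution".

87480

First find gcd(606924, 3754392):
3754392 = 6×606924 + 112848
606924 = 5×112848 + 42684
112848 = 2×42684 + 27480
42684 = 1×27480 + 15204
27480 = 1×15204 + 12276
15204 = 1×12276 + 2928
12276 = 4×2928 + 564
2928 = 5×564 + 108
564 = 5×108 + 24
108 = 4×24 + 12
24 = 2×12 + 0
gcd = 12 and 12 | 2854248, so solutions exist. Divide through by 12: 50577x ≡ 237854 (mod 312866).
Now find 50577⁻¹ mod 312866:
312866 = 6×50577 + 9404
50577 = 5×9404 + 3557
9404 = 2×3557 + 2290
3557 = 1×2290 + 1267
2290 = 1×1267 + 1023
1267 = 1×1023 + 244
1023 = 4×244 + 47
244 = 5×47 + 9
47 = 5×9 + 2
9 = 4×2 + 1
2 = 2×1 + 0
Back-substitute:
1 = 9 − 4·2
1 = −4·47 + 21·9
1 = 21·244 − 109·47
1 = −109·1023 + 457·244
1 = 457·1267 − 566·1023
1 = −566·2290 + 1023·1267
1 = 1023·3557 − 1589·2290
1 = −1589·9404 + 4201·3557
1 = 4201·50577 − 22594·9404
1 = −22594·312866 + 139765·50577
So 50577⁻¹ ≡ 139765 (mod 312866).
Then x ≡ 139765·237854 ≡ 87480 (mod 312866); the smallest non-negative solution is x = 87480.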